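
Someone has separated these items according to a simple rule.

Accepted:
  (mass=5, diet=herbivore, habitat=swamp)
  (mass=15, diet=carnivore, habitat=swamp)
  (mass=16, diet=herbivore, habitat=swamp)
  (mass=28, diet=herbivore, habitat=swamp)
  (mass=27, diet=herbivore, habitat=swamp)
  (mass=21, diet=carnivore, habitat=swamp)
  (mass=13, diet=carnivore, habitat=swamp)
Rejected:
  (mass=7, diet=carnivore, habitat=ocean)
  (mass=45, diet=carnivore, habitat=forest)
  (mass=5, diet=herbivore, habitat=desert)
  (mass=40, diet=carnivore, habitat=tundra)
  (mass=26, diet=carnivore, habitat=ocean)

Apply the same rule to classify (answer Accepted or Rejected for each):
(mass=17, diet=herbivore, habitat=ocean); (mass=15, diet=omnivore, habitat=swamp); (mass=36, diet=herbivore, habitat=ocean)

'Accepted' ⟺ habitat is swamp.
(mass=17, diet=herbivore, habitat=ocean) — habitat is ocean, hence Rejected. (mass=15, diet=omnivore, habitat=swamp) — habitat is swamp, hence Accepted. (mass=36, diet=herbivore, habitat=ocean) — habitat is ocean, hence Rejected.

Rejected, Accepted, Rejected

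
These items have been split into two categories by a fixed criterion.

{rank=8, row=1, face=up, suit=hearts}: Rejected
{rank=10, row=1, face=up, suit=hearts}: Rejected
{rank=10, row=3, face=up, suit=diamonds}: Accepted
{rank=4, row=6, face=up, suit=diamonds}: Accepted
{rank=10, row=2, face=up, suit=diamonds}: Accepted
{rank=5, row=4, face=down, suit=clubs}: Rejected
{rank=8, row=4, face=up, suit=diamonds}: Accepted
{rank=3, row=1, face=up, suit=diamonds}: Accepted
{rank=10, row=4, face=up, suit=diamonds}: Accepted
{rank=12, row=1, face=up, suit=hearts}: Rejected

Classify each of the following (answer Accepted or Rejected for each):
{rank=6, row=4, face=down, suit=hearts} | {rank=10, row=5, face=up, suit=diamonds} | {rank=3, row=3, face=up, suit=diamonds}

'Accepted' ⟺ suit is diamonds.
{rank=6, row=4, face=down, suit=hearts}: suit is hearts, doesn't match → Rejected. {rank=10, row=5, face=up, suit=diamonds}: suit is diamonds, qualifies → Accepted. {rank=3, row=3, face=up, suit=diamonds}: suit is diamonds, qualifies → Accepted.

Rejected, Accepted, Accepted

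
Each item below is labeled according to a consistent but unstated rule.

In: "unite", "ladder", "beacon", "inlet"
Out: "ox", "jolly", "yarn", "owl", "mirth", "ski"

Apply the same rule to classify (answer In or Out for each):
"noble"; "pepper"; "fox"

The pattern is that an item is 'In' exactly when: contains 'e'.
"noble": has 'e' — meets the rule, so In.
"pepper": has 'e' — meets the rule, so In.
"fox": no 'e' — doesn't match, so Out.

In, In, Out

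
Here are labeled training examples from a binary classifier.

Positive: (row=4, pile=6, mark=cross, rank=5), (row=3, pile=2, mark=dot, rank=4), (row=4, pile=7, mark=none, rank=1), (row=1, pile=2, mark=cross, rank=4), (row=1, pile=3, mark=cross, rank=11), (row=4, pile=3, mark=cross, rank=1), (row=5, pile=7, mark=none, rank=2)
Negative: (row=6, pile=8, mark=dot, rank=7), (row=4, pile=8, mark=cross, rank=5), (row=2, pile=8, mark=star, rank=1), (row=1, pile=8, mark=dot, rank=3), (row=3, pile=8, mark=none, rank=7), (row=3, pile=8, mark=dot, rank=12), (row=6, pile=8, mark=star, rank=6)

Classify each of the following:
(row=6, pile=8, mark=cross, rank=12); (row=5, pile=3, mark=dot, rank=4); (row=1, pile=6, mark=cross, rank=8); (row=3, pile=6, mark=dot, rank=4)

The common property of the 'Positive' items is: pile ≤ 7. No 'Negative' item has it.
(row=6, pile=8, mark=cross, rank=12) → pile = 8 → Negative. (row=5, pile=3, mark=dot, rank=4) → pile = 3 → Positive. (row=1, pile=6, mark=cross, rank=8) → pile = 6 → Positive. (row=3, pile=6, mark=dot, rank=4) → pile = 6 → Positive.

Negative, Positive, Positive, Positive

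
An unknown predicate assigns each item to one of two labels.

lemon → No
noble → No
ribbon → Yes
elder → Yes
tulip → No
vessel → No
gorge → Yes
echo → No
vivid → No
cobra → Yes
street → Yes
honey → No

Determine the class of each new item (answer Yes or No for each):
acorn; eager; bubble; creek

Yes, Yes, No, Yes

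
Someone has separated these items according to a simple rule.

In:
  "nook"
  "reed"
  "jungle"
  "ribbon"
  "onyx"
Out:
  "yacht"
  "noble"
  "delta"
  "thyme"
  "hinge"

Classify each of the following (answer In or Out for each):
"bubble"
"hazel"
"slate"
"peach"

In, Out, Out, Out

Looking at the examples, the only property every 'In' case has and every 'Out' case lacks is: even length.
"bubble": In (length 6). "hazel": Out (length 5). "slate": Out (length 5). "peach": Out (length 5).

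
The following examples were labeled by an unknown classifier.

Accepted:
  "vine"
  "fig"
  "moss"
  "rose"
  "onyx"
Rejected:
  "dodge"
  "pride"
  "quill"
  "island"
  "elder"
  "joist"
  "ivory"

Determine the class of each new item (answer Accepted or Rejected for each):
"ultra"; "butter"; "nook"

Every 'Accepted' example satisfies: length ≤ 4. None of the 'Rejected' examples do.
"ultra" → length 5 → Rejected.
"butter" → length 6 → Rejected.
"nook" → length 4 → Accepted.

Rejected, Rejected, Accepted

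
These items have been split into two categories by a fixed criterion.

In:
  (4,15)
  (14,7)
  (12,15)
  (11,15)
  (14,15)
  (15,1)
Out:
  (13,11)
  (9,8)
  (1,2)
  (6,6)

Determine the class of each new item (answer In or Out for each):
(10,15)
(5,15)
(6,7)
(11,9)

In, In, Out, Out

One predicate separates the groups cleanly: max ≥ 14.
(10,15) — max 15, hence In. (5,15) — max 15, hence In. (6,7) — max 7, hence Out. (11,9) — max 11, hence Out.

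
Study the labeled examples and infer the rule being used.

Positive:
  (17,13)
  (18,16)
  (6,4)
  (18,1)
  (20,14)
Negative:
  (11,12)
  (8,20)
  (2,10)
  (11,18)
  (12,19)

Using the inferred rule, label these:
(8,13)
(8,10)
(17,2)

All 'Positive' examples share one property — first > second — and every 'Negative' example lacks it.
Negative: (8,13), since 8 < 13.
Negative: (8,10), since 8 < 10.
Positive: (17,2), since 17 > 2.

Negative, Negative, Positive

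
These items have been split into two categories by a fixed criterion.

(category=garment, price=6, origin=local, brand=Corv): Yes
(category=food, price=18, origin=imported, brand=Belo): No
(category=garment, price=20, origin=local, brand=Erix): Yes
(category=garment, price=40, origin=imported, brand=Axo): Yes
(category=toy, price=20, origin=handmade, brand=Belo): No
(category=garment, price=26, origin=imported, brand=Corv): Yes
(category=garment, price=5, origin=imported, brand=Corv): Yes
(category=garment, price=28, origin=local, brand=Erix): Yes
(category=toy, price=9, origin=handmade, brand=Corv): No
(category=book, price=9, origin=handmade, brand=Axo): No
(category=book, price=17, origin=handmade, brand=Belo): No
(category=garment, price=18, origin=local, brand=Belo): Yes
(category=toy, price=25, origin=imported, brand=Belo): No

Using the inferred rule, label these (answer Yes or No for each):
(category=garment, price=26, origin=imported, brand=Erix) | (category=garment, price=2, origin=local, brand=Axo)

The distinguishing property — category is garment — holds for all the 'Yes' cases and none of the 'No' cases.
(category=garment, price=26, origin=imported, brand=Erix) — category is garment, hence Yes.
(category=garment, price=2, origin=local, brand=Axo) — category is garment, hence Yes.

Yes, Yes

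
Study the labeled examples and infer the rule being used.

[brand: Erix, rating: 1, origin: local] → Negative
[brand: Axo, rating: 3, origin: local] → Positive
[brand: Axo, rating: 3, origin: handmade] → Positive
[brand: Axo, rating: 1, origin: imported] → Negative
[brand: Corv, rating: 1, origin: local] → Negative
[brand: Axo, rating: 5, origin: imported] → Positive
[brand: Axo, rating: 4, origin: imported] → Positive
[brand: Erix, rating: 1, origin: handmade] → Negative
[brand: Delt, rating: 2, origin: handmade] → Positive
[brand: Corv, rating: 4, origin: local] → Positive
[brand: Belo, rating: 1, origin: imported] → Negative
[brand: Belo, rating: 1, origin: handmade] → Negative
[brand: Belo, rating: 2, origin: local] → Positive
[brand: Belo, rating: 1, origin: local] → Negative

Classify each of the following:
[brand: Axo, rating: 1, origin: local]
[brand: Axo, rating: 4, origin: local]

The simplest hypothesis consistent with all the labels is: rating ≥ 2.
[brand: Axo, rating: 1, origin: local]: rating = 1 — fails this test, so Negative. [brand: Axo, rating: 4, origin: local]: rating = 4 — fits, so Positive.

Negative, Positive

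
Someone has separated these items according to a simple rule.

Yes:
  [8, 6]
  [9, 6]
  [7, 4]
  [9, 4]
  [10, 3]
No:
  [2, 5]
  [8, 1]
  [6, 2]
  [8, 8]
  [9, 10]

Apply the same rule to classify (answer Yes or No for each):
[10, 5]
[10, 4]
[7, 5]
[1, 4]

The pattern is that an item is 'Yes' exactly when: first > second AND sum ≥ 11.
[10, 5]: 10 > 5, 10+5 = 15 — matches, so Yes. [10, 4]: 10 > 4, 10+4 = 14 — matches, so Yes. [7, 5]: 7 > 5, 7+5 = 12 — matches, so Yes. [1, 4]: 1 < 4, 1+4 = 5 — doesn't match, so No.

Yes, Yes, Yes, No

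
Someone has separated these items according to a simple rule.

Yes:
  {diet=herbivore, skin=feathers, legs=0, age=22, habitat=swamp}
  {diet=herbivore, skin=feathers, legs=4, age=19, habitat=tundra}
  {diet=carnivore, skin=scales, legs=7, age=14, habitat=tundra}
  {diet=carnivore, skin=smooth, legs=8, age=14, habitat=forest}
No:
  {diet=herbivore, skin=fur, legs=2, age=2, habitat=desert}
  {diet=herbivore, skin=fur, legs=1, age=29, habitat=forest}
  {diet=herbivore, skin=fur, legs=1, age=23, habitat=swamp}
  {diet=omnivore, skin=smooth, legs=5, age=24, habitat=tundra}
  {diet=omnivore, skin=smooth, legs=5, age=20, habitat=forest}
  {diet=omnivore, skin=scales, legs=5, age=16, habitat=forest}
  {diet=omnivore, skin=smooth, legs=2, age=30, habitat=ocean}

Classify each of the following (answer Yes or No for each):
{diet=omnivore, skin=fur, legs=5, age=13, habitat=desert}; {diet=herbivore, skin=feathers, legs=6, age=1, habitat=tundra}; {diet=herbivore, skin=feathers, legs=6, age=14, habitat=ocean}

No, Yes, Yes

The classifier is using: diet is carnivore OR skin is feathers.
{diet=omnivore, skin=fur, legs=5, age=13, habitat=desert}: diet is omnivore, skin is fur — doesn't match, so No.
{diet=herbivore, skin=feathers, legs=6, age=1, habitat=tundra}: diet is herbivore, skin is feathers — meets the rule, so Yes.
{diet=herbivore, skin=feathers, legs=6, age=14, habitat=ocean}: diet is herbivore, skin is feathers — meets the rule, so Yes.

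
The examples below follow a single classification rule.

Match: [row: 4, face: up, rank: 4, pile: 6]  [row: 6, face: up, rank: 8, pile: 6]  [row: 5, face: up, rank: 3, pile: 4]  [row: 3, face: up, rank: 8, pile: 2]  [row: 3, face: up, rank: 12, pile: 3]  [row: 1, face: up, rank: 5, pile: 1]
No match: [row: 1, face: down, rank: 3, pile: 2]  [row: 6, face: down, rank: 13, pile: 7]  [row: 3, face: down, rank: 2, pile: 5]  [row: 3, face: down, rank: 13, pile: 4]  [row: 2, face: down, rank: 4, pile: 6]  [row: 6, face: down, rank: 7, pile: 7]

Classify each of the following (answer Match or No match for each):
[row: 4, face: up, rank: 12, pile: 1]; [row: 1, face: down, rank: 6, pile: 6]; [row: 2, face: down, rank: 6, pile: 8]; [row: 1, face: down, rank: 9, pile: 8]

The simplest hypothesis consistent with all the labels is: face is up.

Match, No match, No match, No match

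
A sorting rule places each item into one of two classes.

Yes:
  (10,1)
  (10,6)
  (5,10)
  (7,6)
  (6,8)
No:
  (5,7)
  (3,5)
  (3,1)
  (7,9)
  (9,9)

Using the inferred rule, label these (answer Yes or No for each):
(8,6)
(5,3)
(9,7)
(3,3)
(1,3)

The distinguishing property — product is even — holds for all the 'Yes' cases and none of the 'No' cases.

Yes, No, No, No, No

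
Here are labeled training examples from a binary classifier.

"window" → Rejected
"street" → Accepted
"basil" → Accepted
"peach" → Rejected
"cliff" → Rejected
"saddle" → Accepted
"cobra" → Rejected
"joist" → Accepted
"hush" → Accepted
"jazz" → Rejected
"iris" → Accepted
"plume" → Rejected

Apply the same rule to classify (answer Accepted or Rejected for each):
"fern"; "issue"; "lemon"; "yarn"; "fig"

'Accepted' ⟺ contains 's'.
"fern" — no 's', hence Rejected.
"issue" — has 's', hence Accepted.
"lemon" — no 's', hence Rejected.
"yarn" — no 's', hence Rejected.
"fig" — no 's', hence Rejected.

Rejected, Accepted, Rejected, Rejected, Rejected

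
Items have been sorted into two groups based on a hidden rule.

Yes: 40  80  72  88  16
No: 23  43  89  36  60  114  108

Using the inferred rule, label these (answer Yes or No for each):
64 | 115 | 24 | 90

Yes, No, Yes, No

The simplest hypothesis consistent with all the labels is: multiple of 8.
64 — 64 = 8·8, hence Yes. 115 — 115 = 8·14 + 3, hence No. 24 — 24 = 8·3, hence Yes. 90 — 90 = 8·11 + 2, hence No.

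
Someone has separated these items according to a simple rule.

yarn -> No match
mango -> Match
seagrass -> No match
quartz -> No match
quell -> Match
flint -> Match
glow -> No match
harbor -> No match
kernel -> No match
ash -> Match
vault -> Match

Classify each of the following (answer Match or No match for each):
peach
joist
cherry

Match, Match, No match

Checking candidate rules against both groups, what survives is: odd length.
peach: Match (length 5). joist: Match (length 5). cherry: No match (length 6).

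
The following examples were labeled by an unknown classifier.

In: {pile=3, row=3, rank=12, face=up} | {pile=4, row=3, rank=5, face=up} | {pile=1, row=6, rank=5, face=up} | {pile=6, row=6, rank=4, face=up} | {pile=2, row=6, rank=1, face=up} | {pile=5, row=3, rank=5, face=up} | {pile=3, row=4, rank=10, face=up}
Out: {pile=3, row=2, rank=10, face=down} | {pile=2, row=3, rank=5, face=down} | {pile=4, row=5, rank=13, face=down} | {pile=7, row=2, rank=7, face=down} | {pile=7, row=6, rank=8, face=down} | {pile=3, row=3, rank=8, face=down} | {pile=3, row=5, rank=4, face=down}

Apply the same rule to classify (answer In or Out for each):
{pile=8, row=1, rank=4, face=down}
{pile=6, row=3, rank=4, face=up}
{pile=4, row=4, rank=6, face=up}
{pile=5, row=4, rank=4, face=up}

Out, In, In, In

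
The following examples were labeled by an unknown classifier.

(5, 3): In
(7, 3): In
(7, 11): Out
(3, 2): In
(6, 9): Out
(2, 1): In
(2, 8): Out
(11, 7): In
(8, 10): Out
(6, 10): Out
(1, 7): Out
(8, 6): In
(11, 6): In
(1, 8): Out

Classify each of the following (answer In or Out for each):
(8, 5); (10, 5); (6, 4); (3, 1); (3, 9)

In, In, In, In, Out

The rule appears to be: first > second.
In: (8, 5), since 8 > 5. In: (10, 5), since 10 > 5. In: (6, 4), since 6 > 4. In: (3, 1), since 3 > 1. Out: (3, 9), since 3 < 9.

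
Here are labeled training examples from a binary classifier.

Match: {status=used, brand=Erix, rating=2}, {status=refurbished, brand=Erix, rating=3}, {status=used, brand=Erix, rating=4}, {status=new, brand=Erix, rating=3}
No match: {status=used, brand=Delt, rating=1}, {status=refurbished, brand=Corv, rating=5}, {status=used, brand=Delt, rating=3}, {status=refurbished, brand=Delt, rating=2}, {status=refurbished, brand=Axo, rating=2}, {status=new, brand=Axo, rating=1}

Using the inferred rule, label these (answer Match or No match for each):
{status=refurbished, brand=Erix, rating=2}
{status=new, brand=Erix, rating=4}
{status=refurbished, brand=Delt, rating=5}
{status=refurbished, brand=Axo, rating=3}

Match, Match, No match, No match

The common property of the 'Match' items is: brand is Erix. No 'No match' item has it.
{status=refurbished, brand=Erix, rating=2} — brand is Erix, hence Match.
{status=new, brand=Erix, rating=4} — brand is Erix, hence Match.
{status=refurbished, brand=Delt, rating=5} — brand is Delt, hence No match.
{status=refurbished, brand=Axo, rating=3} — brand is Axo, hence No match.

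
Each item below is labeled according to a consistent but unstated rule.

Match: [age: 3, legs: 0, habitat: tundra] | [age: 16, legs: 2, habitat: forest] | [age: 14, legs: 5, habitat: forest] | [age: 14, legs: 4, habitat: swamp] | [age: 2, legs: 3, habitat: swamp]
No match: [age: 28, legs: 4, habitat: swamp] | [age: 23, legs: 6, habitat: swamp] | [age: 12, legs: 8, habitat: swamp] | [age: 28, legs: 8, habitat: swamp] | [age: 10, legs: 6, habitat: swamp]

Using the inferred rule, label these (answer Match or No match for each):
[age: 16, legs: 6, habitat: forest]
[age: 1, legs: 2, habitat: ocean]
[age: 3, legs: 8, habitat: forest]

No match, Match, No match

'Match' ⟺ legs ≤ 5 AND age ≤ 16.
[age: 16, legs: 6, habitat: forest] — legs = 6, age = 16, hence No match.
[age: 1, legs: 2, habitat: ocean] — legs = 2, age = 1, hence Match.
[age: 3, legs: 8, habitat: forest] — legs = 8, age = 3, hence No match.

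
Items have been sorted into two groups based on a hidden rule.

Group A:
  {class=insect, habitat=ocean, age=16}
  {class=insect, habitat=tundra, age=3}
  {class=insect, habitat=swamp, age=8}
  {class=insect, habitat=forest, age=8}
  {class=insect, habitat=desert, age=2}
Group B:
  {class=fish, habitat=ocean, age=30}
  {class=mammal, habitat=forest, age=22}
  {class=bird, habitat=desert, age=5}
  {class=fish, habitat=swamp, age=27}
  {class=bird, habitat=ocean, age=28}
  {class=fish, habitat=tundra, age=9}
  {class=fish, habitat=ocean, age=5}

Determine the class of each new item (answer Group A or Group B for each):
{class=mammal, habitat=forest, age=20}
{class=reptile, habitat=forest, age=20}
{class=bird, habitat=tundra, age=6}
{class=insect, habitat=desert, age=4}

One predicate separates the groups cleanly: class is insect.
{class=mammal, habitat=forest, age=20} → class is mammal → Group B. {class=reptile, habitat=forest, age=20} → class is reptile → Group B. {class=bird, habitat=tundra, age=6} → class is bird → Group B. {class=insect, habitat=desert, age=4} → class is insect → Group A.

Group B, Group B, Group B, Group A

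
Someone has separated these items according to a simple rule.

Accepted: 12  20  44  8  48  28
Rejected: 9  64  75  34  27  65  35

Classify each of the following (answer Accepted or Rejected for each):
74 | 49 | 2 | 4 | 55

The simplest hypothesis consistent with all the labels is: multiple of 4 AND at most 48.
74: 74 = 4·18 + 2, 74 > 48 — fails this test, so Rejected. 49: 49 = 4·12 + 1, 49 > 48 — fails this test, so Rejected. 2: 2 = 4·0 + 2, 2 ≤ 48 — fails this test, so Rejected. 4: 4 = 4·1, 4 ≤ 48 — matches, so Accepted. 55: 55 = 4·13 + 3, 55 > 48 — fails this test, so Rejected.

Rejected, Rejected, Rejected, Accepted, Rejected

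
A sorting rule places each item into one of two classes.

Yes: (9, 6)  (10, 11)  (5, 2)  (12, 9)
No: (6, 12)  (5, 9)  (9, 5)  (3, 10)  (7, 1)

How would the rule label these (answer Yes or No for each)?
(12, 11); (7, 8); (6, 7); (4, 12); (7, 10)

Yes, Yes, Yes, No, Yes

All 'Yes' examples share one property — |first − second| ≤ 3 — and every 'No' example lacks it.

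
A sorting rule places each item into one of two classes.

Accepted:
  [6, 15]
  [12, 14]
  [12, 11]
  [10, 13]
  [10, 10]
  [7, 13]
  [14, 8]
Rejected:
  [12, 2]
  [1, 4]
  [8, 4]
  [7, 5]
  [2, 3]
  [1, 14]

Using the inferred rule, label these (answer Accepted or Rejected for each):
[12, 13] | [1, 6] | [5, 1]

Accepted, Rejected, Rejected

The pattern is that an item is 'Accepted' exactly when: sum ≥ 20.
Accepted: [12, 13], since 12+13 = 25. Rejected: [1, 6], since 1+6 = 7. Rejected: [5, 1], since 5+1 = 6.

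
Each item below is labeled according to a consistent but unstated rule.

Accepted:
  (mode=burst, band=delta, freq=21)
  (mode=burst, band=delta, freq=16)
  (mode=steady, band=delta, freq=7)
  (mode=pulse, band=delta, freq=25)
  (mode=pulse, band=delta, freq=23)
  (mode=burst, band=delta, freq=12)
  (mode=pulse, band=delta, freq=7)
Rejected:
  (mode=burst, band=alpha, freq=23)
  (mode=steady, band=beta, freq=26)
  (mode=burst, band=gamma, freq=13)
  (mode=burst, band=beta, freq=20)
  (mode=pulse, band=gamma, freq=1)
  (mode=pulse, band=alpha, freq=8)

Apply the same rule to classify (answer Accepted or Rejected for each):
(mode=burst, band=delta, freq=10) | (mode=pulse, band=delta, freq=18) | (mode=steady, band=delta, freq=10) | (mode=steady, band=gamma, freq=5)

Accepted, Accepted, Accepted, Rejected

Rule: band is delta. This holds for each 'Accepted' example and fails for each 'Rejected' one.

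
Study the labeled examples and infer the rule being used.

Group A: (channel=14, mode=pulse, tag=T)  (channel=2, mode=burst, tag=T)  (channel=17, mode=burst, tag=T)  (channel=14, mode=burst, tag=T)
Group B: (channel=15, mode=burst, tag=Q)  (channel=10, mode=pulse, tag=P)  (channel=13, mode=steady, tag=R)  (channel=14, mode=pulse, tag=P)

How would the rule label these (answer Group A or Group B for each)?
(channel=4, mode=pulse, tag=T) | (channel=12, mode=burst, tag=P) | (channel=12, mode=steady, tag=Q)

Group A, Group B, Group B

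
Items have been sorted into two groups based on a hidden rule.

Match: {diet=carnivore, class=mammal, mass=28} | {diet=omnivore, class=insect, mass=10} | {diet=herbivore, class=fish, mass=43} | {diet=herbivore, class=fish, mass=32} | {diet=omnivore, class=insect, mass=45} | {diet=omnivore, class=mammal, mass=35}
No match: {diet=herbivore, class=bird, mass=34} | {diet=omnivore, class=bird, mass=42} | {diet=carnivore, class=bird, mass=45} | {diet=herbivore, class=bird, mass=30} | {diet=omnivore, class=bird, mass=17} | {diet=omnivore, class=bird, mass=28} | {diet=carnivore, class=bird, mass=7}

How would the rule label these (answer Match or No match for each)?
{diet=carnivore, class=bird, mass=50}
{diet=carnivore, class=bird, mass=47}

No match, No match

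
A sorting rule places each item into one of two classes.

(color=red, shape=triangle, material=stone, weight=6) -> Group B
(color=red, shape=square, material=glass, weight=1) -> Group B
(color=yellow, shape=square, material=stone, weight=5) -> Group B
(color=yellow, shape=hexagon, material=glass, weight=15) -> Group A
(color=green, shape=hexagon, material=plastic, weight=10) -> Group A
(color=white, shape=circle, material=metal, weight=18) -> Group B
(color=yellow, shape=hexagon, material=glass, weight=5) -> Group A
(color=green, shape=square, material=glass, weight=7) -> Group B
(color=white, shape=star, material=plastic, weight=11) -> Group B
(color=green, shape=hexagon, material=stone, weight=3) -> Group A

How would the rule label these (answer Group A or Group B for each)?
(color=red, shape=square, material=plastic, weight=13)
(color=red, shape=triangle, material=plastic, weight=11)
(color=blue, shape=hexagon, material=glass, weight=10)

The pattern is that an item is 'Group A' exactly when: shape is hexagon.
(color=red, shape=square, material=plastic, weight=13): shape is square — does not fit, so Group B. (color=red, shape=triangle, material=plastic, weight=11): shape is triangle — does not fit, so Group B. (color=blue, shape=hexagon, material=glass, weight=10): shape is hexagon — meets the rule, so Group A.

Group B, Group B, Group A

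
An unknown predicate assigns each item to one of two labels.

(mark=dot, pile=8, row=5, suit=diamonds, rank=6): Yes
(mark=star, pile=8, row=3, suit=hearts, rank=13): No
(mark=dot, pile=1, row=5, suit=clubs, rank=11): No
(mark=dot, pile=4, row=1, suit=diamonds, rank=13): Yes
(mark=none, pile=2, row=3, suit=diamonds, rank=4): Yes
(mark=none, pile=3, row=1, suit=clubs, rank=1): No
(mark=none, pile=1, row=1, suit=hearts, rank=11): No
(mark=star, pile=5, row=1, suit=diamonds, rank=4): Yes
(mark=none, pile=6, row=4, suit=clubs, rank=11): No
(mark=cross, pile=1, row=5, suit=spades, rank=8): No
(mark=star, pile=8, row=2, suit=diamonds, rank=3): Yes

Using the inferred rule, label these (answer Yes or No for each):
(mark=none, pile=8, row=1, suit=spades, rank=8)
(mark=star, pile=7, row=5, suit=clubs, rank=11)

'Yes' ⟺ suit is diamonds.
(mark=none, pile=8, row=1, suit=spades, rank=8) — suit is spades, hence No. (mark=star, pile=7, row=5, suit=clubs, rank=11) — suit is clubs, hence No.

No, No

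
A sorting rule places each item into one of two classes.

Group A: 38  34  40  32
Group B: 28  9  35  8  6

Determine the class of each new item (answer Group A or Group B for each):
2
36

A rule that fits every label: even AND at least 32 — true of each 'Group A' example, false of each 'Group B' one.
Group B: 2, since 2 is even, 2 < 32.
Group A: 36, since 36 is even, 36 ≥ 32.

Group B, Group A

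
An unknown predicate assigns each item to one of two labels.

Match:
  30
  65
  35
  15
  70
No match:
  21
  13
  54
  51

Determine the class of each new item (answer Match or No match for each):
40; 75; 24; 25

Match, Match, No match, Match

Every 'Match' example satisfies: multiple of 5. None of the 'No match' examples do.
40: Match (40 = 5·8). 75: Match (75 = 5·15). 24: No match (24 = 5·4 + 4). 25: Match (25 = 5·5).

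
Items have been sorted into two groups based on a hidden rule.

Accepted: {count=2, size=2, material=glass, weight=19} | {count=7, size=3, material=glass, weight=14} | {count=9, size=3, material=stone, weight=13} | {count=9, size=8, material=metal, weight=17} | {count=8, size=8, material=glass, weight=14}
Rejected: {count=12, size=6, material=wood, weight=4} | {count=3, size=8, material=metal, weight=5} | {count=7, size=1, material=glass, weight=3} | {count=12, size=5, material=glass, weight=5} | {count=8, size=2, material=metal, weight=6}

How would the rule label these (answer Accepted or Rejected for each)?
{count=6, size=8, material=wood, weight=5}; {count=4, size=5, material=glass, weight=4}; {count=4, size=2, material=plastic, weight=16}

Rejected, Rejected, Accepted

All 'Accepted' examples share one property — weight ≥ 13 — and every 'Rejected' example lacks it.
{count=6, size=8, material=wood, weight=5} → weight = 5 → Rejected. {count=4, size=5, material=glass, weight=4} → weight = 4 → Rejected. {count=4, size=2, material=plastic, weight=16} → weight = 16 → Accepted.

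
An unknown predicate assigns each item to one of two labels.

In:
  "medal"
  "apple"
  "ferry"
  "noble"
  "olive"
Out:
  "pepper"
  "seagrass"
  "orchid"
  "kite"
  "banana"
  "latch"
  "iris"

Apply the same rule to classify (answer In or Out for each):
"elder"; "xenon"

The rule appears to be: odd length AND contains 'e'.
"elder" → length 5, has 'e' → In.
"xenon" → length 5, has 'e' → In.

In, In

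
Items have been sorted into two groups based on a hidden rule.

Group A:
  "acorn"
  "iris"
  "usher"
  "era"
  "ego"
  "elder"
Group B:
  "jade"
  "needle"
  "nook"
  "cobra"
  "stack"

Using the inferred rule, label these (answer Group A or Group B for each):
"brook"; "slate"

Group B, Group B

Looking at the examples, the only property every 'Group A' case has and every 'Group B' case lacks is: starts with a vowel.
Group B: "brook", since starts with 'b'.
Group B: "slate", since starts with 's'.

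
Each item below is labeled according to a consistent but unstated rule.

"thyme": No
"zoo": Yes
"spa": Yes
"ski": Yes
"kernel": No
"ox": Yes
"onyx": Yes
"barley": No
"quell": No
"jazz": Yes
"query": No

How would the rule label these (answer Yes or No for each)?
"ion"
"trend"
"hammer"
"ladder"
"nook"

Yes, No, No, No, Yes

A rule that fits every label: length ≤ 4 — true of each 'Yes' example, false of each 'No' one.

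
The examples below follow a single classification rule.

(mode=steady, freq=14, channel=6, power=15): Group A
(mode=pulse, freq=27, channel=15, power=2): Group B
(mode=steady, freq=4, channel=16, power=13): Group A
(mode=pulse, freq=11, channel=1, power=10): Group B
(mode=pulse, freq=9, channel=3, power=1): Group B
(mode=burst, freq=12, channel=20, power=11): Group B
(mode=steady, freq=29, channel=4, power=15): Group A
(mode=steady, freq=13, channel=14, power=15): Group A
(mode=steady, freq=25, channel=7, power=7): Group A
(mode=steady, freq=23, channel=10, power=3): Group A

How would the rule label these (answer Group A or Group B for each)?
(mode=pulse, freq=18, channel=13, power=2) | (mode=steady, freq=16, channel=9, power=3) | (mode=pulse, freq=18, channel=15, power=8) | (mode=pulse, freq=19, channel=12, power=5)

Group B, Group A, Group B, Group B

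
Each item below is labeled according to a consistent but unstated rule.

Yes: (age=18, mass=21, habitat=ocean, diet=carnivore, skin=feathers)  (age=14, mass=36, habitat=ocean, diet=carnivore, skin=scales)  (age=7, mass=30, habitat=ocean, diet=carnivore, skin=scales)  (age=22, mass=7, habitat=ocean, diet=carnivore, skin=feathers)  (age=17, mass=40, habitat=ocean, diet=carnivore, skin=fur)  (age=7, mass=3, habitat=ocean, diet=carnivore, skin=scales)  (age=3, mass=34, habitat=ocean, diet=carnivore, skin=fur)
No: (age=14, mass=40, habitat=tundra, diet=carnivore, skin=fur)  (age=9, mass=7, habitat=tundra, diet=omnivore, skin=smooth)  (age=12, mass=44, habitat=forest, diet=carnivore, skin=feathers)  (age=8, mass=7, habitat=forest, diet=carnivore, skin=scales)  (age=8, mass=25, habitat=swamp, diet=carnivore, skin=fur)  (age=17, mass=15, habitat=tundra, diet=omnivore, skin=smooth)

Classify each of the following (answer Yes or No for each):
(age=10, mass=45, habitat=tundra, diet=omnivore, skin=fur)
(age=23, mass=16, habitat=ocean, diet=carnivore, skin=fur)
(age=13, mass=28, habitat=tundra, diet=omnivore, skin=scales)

No, Yes, No

One predicate separates the groups cleanly: habitat is ocean.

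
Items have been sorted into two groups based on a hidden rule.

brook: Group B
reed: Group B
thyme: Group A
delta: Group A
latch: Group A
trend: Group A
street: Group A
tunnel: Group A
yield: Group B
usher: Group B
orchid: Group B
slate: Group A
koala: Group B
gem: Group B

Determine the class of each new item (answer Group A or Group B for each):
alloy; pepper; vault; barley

Group B, Group B, Group A, Group B

The classifier is using: contains 't'.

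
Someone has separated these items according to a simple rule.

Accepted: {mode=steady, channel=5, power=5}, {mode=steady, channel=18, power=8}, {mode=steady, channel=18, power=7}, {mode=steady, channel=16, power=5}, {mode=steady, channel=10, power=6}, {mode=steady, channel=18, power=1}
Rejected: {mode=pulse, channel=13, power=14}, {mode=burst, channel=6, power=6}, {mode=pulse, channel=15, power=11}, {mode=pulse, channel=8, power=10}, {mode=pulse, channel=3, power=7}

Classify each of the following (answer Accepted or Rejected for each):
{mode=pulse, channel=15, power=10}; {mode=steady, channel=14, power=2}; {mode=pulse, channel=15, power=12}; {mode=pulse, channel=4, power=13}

Rejected, Accepted, Rejected, Rejected

Comparing the two groups points to one rule — mode is steady.
{mode=pulse, channel=15, power=10}: mode is pulse — fails this test, so Rejected.
{mode=steady, channel=14, power=2}: mode is steady — checks out, so Accepted.
{mode=pulse, channel=15, power=12}: mode is pulse — fails this test, so Rejected.
{mode=pulse, channel=4, power=13}: mode is pulse — fails this test, so Rejected.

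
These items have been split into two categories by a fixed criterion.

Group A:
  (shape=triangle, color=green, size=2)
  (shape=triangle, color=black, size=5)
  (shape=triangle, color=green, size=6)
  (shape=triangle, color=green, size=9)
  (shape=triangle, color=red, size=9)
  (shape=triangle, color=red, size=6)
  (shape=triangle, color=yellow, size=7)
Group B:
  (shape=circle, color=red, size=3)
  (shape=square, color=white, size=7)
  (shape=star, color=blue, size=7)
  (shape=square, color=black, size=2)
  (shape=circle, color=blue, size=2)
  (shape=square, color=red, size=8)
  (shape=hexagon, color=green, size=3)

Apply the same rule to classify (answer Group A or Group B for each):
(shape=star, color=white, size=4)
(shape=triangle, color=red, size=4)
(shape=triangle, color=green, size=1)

Group B, Group A, Group A

The rule appears to be: shape is triangle.
(shape=star, color=white, size=4) → shape is star → Group B.
(shape=triangle, color=red, size=4) → shape is triangle → Group A.
(shape=triangle, color=green, size=1) → shape is triangle → Group A.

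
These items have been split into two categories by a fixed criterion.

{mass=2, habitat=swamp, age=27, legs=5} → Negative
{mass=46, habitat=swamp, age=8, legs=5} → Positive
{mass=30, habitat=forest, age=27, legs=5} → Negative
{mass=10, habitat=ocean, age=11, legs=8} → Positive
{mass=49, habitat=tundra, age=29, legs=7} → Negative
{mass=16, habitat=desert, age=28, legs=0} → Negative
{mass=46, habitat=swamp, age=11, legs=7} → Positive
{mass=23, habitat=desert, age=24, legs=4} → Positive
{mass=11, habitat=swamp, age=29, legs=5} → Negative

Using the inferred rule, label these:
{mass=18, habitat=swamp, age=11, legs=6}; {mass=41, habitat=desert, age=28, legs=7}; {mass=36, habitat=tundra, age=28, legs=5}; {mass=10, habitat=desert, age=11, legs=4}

Positive, Negative, Negative, Positive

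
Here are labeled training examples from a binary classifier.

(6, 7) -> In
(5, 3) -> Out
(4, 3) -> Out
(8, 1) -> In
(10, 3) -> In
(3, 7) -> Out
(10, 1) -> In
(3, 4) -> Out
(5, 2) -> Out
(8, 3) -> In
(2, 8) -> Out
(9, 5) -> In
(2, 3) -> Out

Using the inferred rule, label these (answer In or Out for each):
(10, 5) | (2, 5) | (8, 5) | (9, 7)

In, Out, In, In

The pattern is that an item is 'In' exactly when: first ≥ 6.
In: (10, 5), since first 10.
Out: (2, 5), since first 2.
In: (8, 5), since first 8.
In: (9, 7), since first 9.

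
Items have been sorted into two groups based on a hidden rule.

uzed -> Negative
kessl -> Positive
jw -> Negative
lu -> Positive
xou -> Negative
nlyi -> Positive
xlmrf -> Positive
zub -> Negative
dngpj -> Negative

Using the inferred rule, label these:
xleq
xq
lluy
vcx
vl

Every 'Positive' example satisfies: contains 'l'. None of the 'Negative' examples do.

Positive, Negative, Positive, Negative, Positive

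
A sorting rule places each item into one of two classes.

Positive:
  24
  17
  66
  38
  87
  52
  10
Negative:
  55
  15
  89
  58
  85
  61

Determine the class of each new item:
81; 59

Negative, Positive

The pattern is that an item is 'Positive' exactly when: ≡ 3 (mod 7).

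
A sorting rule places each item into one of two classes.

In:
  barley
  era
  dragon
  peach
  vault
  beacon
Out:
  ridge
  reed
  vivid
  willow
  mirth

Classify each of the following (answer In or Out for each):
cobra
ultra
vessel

The distinguishing property — contains 'a' — holds for all the 'In' cases and none of the 'Out' cases.

In, In, Out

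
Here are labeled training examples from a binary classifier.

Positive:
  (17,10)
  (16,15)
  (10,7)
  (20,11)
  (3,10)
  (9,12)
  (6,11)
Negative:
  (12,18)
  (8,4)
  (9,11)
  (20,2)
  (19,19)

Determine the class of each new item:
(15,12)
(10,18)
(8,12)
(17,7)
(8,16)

Positive, Negative, Negative, Negative, Negative

Looking at the examples, the only property every 'Positive' case has and every 'Negative' case lacks is: sum is odd.
Positive: (15,12), since 15+12 = 27.
Negative: (10,18), since 10+18 = 28.
Negative: (8,12), since 8+12 = 20.
Negative: (17,7), since 17+7 = 24.
Negative: (8,16), since 8+16 = 24.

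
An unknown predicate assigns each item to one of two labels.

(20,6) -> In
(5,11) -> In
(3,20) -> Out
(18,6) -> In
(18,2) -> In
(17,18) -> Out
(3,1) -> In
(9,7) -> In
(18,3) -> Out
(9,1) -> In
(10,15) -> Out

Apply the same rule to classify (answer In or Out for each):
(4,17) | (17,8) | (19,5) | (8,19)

Out, Out, In, Out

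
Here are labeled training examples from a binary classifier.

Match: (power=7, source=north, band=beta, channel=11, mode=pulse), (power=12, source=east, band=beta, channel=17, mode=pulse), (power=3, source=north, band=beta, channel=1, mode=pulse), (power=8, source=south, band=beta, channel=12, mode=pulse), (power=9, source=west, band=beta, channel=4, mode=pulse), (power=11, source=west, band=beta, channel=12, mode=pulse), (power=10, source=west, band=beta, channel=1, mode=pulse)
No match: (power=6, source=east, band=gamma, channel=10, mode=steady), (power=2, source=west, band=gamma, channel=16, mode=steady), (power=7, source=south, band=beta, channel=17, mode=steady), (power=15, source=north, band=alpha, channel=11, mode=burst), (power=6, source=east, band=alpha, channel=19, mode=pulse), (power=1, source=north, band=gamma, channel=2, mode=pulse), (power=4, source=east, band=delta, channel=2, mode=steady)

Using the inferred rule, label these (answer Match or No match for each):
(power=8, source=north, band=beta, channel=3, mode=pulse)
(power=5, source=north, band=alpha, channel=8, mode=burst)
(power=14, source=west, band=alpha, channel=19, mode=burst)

The distinguishing property — mode is pulse AND band is beta — holds for all the 'Match' cases and none of the 'No match' cases.

Match, No match, No match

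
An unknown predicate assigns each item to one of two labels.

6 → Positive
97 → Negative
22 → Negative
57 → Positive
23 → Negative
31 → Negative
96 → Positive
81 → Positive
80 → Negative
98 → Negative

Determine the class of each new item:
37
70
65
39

One predicate separates the groups cleanly: multiple of 3.
37: Negative (37 = 3·12 + 1).
70: Negative (70 = 3·23 + 1).
65: Negative (65 = 3·21 + 2).
39: Positive (39 = 3·13).

Negative, Negative, Negative, Positive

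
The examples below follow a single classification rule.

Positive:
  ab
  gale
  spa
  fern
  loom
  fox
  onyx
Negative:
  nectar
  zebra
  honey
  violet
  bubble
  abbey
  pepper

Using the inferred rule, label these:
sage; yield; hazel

Positive, Negative, Negative

The distinguishing property — length ≤ 4 — holds for all the 'Positive' cases and none of the 'Negative' cases.
sage: Positive (length 4). yield: Negative (length 5). hazel: Negative (length 5).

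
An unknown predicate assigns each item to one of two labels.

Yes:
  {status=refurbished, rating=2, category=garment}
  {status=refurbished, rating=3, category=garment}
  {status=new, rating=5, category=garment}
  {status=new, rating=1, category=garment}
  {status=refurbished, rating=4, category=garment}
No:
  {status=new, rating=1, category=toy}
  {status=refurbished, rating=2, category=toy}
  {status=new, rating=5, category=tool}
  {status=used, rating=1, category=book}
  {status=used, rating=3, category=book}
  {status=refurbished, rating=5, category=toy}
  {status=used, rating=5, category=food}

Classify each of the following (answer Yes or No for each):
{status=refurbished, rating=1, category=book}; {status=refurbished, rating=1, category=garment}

No, Yes

A rule that fits every label: category is garment — true of each 'Yes' example, false of each 'No' one.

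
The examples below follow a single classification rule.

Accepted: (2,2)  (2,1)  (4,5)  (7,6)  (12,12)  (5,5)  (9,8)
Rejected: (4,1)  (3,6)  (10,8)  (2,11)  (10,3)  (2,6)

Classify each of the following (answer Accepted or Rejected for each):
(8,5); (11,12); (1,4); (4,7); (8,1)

All 'Accepted' examples share one property — |first − second| ≤ 1 — and every 'Rejected' example lacks it.
(8,5): |8−5| = 3 — doesn't match, so Rejected. (11,12): |11−12| = 1 — has this property, so Accepted. (1,4): |1−4| = 3 — doesn't match, so Rejected. (4,7): |4−7| = 3 — doesn't match, so Rejected. (8,1): |8−1| = 7 — doesn't match, so Rejected.

Rejected, Accepted, Rejected, Rejected, Rejected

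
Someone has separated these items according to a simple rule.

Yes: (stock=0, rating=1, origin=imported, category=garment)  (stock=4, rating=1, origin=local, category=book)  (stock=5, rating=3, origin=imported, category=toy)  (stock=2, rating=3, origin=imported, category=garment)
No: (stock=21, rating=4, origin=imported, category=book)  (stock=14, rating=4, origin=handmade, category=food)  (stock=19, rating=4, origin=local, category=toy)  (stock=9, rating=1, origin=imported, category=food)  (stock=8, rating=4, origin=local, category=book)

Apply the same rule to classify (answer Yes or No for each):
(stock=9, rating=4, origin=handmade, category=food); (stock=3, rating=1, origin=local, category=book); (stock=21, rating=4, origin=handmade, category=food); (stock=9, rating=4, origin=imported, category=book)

No, Yes, No, No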